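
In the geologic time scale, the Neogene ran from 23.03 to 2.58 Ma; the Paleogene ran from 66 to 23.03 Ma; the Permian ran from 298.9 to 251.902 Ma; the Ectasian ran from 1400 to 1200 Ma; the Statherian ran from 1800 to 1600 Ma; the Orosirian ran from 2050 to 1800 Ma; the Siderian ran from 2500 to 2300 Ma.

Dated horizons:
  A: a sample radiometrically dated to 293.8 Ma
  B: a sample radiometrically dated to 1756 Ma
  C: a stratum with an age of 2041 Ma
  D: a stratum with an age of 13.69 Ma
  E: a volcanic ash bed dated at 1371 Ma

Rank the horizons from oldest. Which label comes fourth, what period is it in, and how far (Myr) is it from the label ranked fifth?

Sorted oldest-first by Ma: C (2041), B (1756), E (1371), A (293.8), D (13.69).
The fourth oldest is A at 293.8 Ma, which lies in 298.9–251.902 Ma: the Permian.
The fifth oldest is D at 13.69 Ma; separation = |293.8 − 13.69| = 280.11 Myr.

A, in the Permian; 280.11 million years to D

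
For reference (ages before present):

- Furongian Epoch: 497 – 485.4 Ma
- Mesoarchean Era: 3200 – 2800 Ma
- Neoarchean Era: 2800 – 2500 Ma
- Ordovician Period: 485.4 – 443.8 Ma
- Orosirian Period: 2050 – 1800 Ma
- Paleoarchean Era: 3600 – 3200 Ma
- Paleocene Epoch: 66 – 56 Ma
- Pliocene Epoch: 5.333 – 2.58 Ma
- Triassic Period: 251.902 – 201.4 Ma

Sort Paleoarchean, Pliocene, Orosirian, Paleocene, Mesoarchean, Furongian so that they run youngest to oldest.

Pliocene, Paleocene, Furongian, Orosirian, Mesoarchean, Paleoarchean

Read off each span (Ma): Paleoarchean 3600–3200; Pliocene 5.333–2.58; Orosirian 2050–1800; Paleocene 66–56; Mesoarchean 3200–2800; Furongian 497–485.4.
Larger Ma is older, so oldest→youngest is Paleoarchean, Mesoarchean, Orosirian, Furongian, Paleocene, Pliocene; reverse it for youngest→oldest.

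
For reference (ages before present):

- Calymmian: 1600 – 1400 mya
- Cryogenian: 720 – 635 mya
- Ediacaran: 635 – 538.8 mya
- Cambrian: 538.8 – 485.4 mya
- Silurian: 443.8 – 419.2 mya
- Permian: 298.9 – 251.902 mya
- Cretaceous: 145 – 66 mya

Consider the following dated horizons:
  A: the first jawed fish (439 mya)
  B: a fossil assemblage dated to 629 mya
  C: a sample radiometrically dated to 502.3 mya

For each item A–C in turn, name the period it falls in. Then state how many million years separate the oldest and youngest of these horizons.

A — Silurian; B — Ediacaran; C — Cambrian; span 190 million years

A: 439 Ma lies in 443.8–419.2 Ma, so Silurian.
B: 629 Ma lies in 635–538.8 Ma, so Ediacaran.
C: 502.3 Ma lies in 538.8–485.4 Ma, so Cambrian.
Oldest = 629 Ma, youngest = 439 Ma → span 190 Myr.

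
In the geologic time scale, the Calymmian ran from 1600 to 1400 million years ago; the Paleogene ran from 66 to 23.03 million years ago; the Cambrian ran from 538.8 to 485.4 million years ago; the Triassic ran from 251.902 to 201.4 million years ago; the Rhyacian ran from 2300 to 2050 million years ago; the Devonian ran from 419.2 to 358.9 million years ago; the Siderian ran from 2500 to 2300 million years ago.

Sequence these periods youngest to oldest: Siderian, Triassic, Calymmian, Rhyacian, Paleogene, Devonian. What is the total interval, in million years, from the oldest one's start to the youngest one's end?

Start ages (Ma): Siderian 2500, Rhyacian 2300, Calymmian 1600, Devonian 419.2, Triassic 251.902, Paleogene 66.
Ordered youngest to oldest: Paleogene, Triassic, Devonian, Calymmian, Rhyacian, Siderian.
Span = 2500 − 23.03 = 2476.97 Myr.

Paleogene → Triassic → Devonian → Calymmian → Rhyacian → Siderian; total span 2476.97 Myr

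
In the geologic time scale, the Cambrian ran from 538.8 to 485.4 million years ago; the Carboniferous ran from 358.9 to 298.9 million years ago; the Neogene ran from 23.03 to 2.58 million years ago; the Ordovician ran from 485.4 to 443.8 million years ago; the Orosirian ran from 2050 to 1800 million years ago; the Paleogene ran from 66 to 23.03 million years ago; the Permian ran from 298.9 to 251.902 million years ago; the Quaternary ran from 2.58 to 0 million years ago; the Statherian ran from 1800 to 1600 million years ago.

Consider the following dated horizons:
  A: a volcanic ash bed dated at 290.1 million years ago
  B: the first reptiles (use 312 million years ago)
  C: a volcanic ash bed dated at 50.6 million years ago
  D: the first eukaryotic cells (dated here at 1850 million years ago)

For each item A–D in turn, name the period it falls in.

A: 290.1 Ma lies in 298.9–251.902 Ma, so Permian.
B: 312 Ma lies in 358.9–298.9 Ma, so Carboniferous.
C: 50.6 Ma lies in 66–23.03 Ma, so Paleogene.
D: 1850 Ma lies in 2050–1800 Ma, so Orosirian.

A — Permian; B — Carboniferous; C — Paleogene; D — Orosirian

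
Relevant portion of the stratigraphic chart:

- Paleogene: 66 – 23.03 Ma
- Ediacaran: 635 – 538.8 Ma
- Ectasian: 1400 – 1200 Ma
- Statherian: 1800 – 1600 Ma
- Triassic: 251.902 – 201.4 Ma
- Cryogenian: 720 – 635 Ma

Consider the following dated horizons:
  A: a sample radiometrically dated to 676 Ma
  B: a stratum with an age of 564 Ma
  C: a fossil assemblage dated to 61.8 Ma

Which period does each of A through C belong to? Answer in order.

A — Cryogenian; B — Ediacaran; C — Paleogene

Match each age against the start–end ranges in the excerpt: A = 676 Ma → Cryogenian (720–635); B = 564 Ma → Ediacaran (635–538.8); C = 61.8 Ma → Paleogene (66–23.03).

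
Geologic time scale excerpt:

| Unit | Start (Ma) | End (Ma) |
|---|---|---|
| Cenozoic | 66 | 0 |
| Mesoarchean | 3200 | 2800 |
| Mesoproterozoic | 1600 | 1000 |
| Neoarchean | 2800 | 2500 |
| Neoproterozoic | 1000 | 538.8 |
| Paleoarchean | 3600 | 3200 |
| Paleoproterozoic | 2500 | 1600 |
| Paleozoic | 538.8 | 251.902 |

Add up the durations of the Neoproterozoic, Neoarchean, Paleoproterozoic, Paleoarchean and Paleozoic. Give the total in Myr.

Each duration: Neoproterozoic = 461.2; Neoarchean = 300; Paleoproterozoic = 900; Paleoarchean = 400; Paleozoic = 286.898.
Sum: 461.2 + 300 + 900 + 400 + 286.898 = 2348.098 Myr.

2348.098 million years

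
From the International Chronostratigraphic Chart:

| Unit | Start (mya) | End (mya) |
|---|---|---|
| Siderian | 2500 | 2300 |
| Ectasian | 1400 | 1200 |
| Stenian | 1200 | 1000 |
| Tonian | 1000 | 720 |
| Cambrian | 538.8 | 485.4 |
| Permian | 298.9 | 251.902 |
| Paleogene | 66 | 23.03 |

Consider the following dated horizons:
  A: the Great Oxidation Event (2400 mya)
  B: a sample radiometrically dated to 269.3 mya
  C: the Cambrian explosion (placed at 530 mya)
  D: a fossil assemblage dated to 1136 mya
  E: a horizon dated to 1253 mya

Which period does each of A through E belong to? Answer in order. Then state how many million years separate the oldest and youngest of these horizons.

A — Siderian; B — Permian; C — Cambrian; D — Stenian; E — Ectasian; span 2130.7 million years

Match each age against the start–end ranges in the excerpt: A = 2400 Ma → Siderian (2500–2300); B = 269.3 Ma → Permian (298.9–251.902); C = 530 Ma → Cambrian (538.8–485.4); D = 1136 Ma → Stenian (1200–1000); E = 1253 Ma → Ectasian (1400–1200).
The largest age is 2400 Ma and the smallest is 269.3 Ma; their difference is 2130.7 Myr.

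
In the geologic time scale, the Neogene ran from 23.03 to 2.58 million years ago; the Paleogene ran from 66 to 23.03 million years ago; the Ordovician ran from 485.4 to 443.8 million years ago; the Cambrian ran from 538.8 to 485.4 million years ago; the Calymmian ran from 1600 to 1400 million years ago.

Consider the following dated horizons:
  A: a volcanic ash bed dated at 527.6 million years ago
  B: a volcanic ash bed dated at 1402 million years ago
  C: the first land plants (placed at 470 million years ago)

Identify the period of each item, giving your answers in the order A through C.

Match each age against the start–end ranges in the excerpt: A = 527.6 Ma → Cambrian (538.8–485.4); B = 1402 Ma → Calymmian (1600–1400); C = 470 Ma → Ordovician (485.4–443.8).

A — Cambrian; B — Calymmian; C — Ordovician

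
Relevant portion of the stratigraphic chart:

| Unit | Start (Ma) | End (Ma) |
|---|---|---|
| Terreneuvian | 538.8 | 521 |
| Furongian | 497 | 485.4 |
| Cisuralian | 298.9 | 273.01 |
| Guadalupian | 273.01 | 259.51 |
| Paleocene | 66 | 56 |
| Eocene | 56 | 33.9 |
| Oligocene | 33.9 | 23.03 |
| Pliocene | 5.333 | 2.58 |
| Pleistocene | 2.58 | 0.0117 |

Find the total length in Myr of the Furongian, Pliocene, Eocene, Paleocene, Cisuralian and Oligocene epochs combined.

Duration is start − end for each: (497 − 485.4) + (5.333 − 2.58) + (56 − 33.9) + (66 − 56) + (298.9 − 273.01) + (33.9 − 23.03).
That is 11.6 + 2.753 + 22.1 + 10 + 25.89 + 10.87, which totals 83.213 million years.

83.213 million years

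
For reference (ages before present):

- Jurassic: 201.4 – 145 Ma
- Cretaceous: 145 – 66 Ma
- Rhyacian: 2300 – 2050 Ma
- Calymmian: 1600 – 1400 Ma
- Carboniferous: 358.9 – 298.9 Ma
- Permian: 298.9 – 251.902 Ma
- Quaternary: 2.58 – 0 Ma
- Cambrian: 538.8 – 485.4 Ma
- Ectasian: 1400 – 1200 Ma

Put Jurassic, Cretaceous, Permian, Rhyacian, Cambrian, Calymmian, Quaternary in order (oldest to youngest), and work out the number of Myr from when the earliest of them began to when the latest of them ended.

Rhyacian, Calymmian, Cambrian, Permian, Jurassic, Cretaceous, Quaternary; total span 2300 Myr

From the excerpt: Jurassic 201.4–145; Cretaceous 145–66; Permian 298.9–251.902; Rhyacian 2300–2050; Cambrian 538.8–485.4; Calymmian 1600–1400; Quaternary 2.58–0 (Ma).
Larger Ma is earlier, so the oldest is Rhyacian and the youngest is Quaternary; oldest to youngest: Rhyacian, Calymmian, Cambrian, Permian, Jurassic, Cretaceous, Quaternary.
Oldest start 2300 minus youngest end 0 gives 2300 Myr overall.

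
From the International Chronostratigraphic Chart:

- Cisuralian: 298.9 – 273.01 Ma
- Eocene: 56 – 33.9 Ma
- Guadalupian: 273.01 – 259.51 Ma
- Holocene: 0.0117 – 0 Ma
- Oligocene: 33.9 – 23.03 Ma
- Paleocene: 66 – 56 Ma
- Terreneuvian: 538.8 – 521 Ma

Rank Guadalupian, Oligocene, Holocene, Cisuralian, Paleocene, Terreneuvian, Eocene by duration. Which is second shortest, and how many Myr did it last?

Paleocene, 10 million years

Durations: Guadalupian 13.5; Oligocene 10.87; Holocene 0.0117; Cisuralian 25.89; Paleocene 10; Terreneuvian 17.8; Eocene 22.1 Myr.
Sorted shortest-first: Holocene (0.0117), Paleocene (10), Oligocene (10.87), Guadalupian (13.5), Terreneuvian (17.8), Eocene (22.1), Cisuralian (25.89).
The second shortest is Paleocene at 10 Myr.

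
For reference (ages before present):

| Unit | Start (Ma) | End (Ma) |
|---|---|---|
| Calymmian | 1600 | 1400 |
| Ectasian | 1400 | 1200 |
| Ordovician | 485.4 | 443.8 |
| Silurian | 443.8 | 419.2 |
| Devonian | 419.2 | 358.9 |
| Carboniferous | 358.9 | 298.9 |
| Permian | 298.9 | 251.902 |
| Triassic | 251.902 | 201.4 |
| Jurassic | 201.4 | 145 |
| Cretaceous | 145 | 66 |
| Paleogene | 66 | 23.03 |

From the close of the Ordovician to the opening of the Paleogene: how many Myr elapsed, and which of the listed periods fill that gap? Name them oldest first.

The Ordovician closes at 443.8 Ma and the Paleogene opens at 66 Ma, so the interval is 443.8 − 66 = 377.8 Myr.
A period fits inside if it starts at or after 443.8 Ma and ends at or before 66 Ma; oldest first that gives Silurian, Devonian, Carboniferous, Permian, Triassic, Jurassic, Cretaceous.

377.8 million years; Silurian, Devonian, Carboniferous, Permian, Triassic, Jurassic, Cretaceous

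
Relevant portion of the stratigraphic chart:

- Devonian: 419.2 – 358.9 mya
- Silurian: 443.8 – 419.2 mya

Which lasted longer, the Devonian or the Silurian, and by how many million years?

Devonian, by 35.7 million years

Devonian: 419.2 − 358.9 = 60.3 Myr.
Silurian: 443.8 − 419.2 = 24.6 Myr.
Difference: 60.3 − 24.6 = 35.7 Myr, so the Devonian was longer.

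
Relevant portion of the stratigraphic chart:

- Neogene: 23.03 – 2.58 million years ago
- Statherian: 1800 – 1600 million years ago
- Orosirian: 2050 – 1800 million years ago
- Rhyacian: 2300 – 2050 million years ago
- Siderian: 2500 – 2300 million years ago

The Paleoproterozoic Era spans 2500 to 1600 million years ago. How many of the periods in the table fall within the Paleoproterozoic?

4

Periods inside 2500–1600 Ma: Siderian, Rhyacian, Orosirian, Statherian — 4 in total.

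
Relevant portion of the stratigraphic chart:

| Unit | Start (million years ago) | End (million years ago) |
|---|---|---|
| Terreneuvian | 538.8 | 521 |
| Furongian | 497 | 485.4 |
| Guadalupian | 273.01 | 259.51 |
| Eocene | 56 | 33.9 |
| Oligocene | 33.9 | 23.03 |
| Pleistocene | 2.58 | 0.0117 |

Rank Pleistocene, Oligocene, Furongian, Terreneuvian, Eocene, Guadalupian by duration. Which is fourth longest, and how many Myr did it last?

Start − end for each: Pleistocene 2.58 − 0.0117 = 2.5683; Oligocene 33.9 − 23.03 = 10.87; Furongian 497 − 485.4 = 11.6; Terreneuvian 538.8 − 521 = 17.8; Eocene 56 − 33.9 = 22.1; Guadalupian 273.01 − 259.51 = 13.5.
Ranking these from longest: Eocene > Terreneuvian > Guadalupian > Furongian > Oligocene > Pleistocene.
Position 4 in that ranking is Furongian, which lasted 11.6 Myr.

Furongian, 11.6 million years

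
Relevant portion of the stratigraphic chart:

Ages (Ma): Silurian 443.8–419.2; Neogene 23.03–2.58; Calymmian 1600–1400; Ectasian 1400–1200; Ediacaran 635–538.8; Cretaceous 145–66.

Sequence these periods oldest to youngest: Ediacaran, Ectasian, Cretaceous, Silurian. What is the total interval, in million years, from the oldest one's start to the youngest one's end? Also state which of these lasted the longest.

Ectasian → Ediacaran → Silurian → Cretaceous; total span 1334 Myr; longest is Ectasian

Start ages (Ma): Ectasian 1400, Ediacaran 635, Silurian 443.8, Cretaceous 145.
Ordered oldest to youngest: Ectasian, Ediacaran, Silurian, Cretaceous.
Span = 1400 − 66 = 1334 Myr.
Durations: Cretaceous 79, Ediacaran 96.2, Silurian 24.6, Ectasian 200 → longest is Ectasian (200 Myr).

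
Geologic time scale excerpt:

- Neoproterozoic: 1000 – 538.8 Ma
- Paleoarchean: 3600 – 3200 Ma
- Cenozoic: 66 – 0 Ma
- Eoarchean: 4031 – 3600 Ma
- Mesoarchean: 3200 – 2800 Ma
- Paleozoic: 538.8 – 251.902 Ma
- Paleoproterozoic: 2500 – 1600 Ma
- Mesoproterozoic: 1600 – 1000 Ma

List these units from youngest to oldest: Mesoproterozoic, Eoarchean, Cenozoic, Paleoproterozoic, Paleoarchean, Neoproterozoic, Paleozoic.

Read off each span (Ma): Mesoproterozoic 1600–1000; Eoarchean 4031–3600; Cenozoic 66–0; Paleoproterozoic 2500–1600; Paleoarchean 3600–3200; Neoproterozoic 1000–538.8; Paleozoic 538.8–251.902.
Larger Ma is older, so oldest→youngest is Eoarchean, Paleoarchean, Paleoproterozoic, Mesoproterozoic, Neoproterozoic, Paleozoic, Cenozoic; reverse it for youngest→oldest.

Cenozoic, Paleozoic, Neoproterozoic, Mesoproterozoic, Paleoproterozoic, Paleoarchean, Eoarchean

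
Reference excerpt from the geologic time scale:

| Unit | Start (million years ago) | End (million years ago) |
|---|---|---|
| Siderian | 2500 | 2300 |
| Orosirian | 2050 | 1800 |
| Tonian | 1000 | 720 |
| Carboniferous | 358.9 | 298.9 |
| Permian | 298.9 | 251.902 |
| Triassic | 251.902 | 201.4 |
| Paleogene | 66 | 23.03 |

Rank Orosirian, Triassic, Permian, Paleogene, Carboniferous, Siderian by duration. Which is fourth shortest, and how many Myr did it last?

Start − end for each: Orosirian 2050 − 1800 = 250; Triassic 251.902 − 201.4 = 50.502; Permian 298.9 − 251.902 = 46.998; Paleogene 66 − 23.03 = 42.97; Carboniferous 358.9 − 298.9 = 60; Siderian 2500 − 2300 = 200.
Ranking these from shortest: Paleogene < Permian < Triassic < Carboniferous < Siderian < Orosirian.
Position 4 in that ranking is Carboniferous, which lasted 60 Myr.

Carboniferous, 60 million years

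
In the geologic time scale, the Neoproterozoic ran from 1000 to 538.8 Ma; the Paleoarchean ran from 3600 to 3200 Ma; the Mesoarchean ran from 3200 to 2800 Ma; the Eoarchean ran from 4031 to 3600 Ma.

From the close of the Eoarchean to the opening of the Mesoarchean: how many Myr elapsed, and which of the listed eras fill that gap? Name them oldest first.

400 million years; Paleoarchean

End of Eoarchean = 3600 Ma; start of Mesoarchean = 3200 Ma.
Gap = 3600 − 3200 = 400 Myr.
Eras wholly inside 3600–3200 Ma: Paleoarchean (3600–3200).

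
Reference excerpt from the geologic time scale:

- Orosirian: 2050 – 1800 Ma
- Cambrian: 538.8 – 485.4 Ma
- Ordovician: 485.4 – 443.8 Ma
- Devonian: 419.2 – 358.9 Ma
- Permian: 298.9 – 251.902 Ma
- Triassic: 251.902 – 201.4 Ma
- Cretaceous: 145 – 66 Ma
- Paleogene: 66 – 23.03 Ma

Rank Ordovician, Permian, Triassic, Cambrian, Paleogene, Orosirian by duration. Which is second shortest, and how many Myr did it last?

Paleogene, 42.97 million years

Durations: Ordovician 41.6; Permian 46.998; Triassic 50.502; Cambrian 53.4; Paleogene 42.97; Orosirian 250 Myr.
Sorted shortest-first: Ordovician (41.6), Paleogene (42.97), Permian (46.998), Triassic (50.502), Cambrian (53.4), Orosirian (250).
The second shortest is Paleogene at 42.97 Myr.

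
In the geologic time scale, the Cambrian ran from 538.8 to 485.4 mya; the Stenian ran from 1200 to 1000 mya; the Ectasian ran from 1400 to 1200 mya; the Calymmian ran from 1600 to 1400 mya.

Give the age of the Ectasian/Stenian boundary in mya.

1200 mya

The Ectasian ends and the Stenian begins at 1200 mya.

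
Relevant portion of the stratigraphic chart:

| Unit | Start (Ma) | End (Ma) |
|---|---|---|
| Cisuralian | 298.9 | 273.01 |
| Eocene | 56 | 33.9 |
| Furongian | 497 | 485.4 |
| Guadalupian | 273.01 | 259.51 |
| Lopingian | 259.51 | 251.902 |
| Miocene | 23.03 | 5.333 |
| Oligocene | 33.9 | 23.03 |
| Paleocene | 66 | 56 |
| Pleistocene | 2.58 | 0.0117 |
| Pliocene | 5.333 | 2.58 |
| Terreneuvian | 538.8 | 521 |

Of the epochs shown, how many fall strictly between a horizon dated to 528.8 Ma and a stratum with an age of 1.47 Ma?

528.8 Ma sits inside the Terreneuvian (538.8–521) and 1.47 Ma inside the Pleistocene (2.58–0.0117); neither of those is wholly between the two dates.
The listed epochs lying completely between them are Furongian, Cisuralian, Guadalupian, Lopingian, Paleocene, Eocene, Oligocene, Miocene, Pliocene — 9 in all.

9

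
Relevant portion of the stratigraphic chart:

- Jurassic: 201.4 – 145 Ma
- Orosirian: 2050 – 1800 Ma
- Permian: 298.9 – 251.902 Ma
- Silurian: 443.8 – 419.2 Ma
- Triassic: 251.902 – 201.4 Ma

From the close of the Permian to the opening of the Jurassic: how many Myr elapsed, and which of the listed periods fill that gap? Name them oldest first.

The Permian closes at 251.902 Ma and the Jurassic opens at 201.4 Ma, so the interval is 251.902 − 201.4 = 50.502 Myr.
A period fits inside if it starts at or after 251.902 Ma and ends at or before 201.4 Ma; oldest first that gives Triassic.

50.502 million years; Triassic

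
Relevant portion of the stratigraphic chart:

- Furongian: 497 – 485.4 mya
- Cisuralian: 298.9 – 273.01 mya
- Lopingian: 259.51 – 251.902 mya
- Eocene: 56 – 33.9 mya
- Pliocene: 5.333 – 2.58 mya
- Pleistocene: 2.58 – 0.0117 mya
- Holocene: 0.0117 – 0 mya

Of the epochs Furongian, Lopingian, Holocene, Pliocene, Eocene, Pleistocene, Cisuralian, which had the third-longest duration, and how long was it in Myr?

Durations: Furongian 11.6; Lopingian 7.608; Holocene 0.0117; Pliocene 2.753; Eocene 22.1; Pleistocene 2.5683; Cisuralian 25.89 Myr.
Sorted longest-first: Cisuralian (25.89), Eocene (22.1), Furongian (11.6), Lopingian (7.608), Pliocene (2.753), Pleistocene (2.5683), Holocene (0.0117).
The third longest is Furongian at 11.6 Myr.

Furongian, 11.6 million years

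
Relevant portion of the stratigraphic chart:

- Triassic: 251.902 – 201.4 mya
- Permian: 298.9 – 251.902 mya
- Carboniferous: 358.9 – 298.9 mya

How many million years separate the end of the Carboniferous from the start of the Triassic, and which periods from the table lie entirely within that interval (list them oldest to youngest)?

End of Carboniferous = 298.9 Ma; start of Triassic = 251.902 Ma.
Gap = 298.9 − 251.902 = 46.998 Myr.
Periods wholly inside 298.9–251.902 Ma: Permian (298.9–251.902).

46.998 million years; Permian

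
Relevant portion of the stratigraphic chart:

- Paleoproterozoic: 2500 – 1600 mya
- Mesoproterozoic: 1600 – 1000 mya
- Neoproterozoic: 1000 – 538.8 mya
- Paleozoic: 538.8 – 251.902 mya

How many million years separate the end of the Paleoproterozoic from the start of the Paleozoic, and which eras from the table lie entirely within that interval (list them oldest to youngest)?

1061.2 million years; Mesoproterozoic, Neoproterozoic

End of Paleoproterozoic = 1600 Ma; start of Paleozoic = 538.8 Ma.
Gap = 1600 − 538.8 = 1061.2 Myr.
Eras wholly inside 1600–538.8 Ma: Mesoproterozoic (1600–1000), Neoproterozoic (1000–538.8).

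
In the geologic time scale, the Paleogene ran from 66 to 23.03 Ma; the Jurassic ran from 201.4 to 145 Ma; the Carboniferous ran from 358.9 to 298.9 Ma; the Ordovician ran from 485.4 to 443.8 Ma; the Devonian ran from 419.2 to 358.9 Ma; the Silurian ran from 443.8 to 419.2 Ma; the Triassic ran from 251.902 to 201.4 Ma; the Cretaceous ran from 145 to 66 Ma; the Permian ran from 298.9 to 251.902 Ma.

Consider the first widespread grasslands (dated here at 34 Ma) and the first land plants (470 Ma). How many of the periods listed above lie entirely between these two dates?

7

The older date is 470 Ma and the younger is 34 Ma.
Periods with start < 470 and end > 34 Ma: Silurian (443.8–419.2), Devonian (419.2–358.9), Carboniferous (358.9–298.9), Permian (298.9–251.902), Triassic (251.902–201.4), Jurassic (201.4–145), Cretaceous (145–66).
That is 7 complete periods.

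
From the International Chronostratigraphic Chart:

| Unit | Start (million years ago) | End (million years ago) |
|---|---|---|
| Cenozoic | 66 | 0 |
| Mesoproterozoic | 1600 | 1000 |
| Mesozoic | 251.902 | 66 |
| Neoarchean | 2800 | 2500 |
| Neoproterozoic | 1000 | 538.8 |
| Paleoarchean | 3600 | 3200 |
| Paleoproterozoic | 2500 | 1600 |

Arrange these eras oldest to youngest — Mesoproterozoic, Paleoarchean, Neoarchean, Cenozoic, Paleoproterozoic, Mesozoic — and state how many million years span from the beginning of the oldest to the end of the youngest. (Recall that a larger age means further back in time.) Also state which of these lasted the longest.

Paleoarchean, Neoarchean, Paleoproterozoic, Mesoproterozoic, Mesozoic, Cenozoic; total span 3600 Myr; longest is Paleoproterozoic

Start ages (Ma): Paleoarchean 3600, Neoarchean 2800, Paleoproterozoic 2500, Mesoproterozoic 1600, Mesozoic 251.902, Cenozoic 66.
Ordered oldest to youngest: Paleoarchean, Neoarchean, Paleoproterozoic, Mesoproterozoic, Mesozoic, Cenozoic.
Span = 3600 − 0 = 3600 Myr.
Durations: Paleoarchean 400, Neoarchean 300, Cenozoic 66, Paleoproterozoic 900, Mesozoic 185.902, Mesoproterozoic 600 → longest is Paleoproterozoic (900 Myr).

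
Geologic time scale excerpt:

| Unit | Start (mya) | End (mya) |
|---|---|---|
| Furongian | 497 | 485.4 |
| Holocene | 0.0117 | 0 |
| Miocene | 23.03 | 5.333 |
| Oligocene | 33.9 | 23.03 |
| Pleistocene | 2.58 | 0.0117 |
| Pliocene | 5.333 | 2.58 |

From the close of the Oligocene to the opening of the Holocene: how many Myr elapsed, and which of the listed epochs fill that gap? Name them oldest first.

The Oligocene closes at 23.03 Ma and the Holocene opens at 0.0117 Ma, so the interval is 23.03 − 0.0117 = 23.0183 Myr.
An epoch fits inside if it starts at or after 23.03 Ma and ends at or before 0.0117 Ma; oldest first that gives Miocene, Pliocene, Pleistocene.

23.0183 million years; Miocene, Pliocene, Pleistocene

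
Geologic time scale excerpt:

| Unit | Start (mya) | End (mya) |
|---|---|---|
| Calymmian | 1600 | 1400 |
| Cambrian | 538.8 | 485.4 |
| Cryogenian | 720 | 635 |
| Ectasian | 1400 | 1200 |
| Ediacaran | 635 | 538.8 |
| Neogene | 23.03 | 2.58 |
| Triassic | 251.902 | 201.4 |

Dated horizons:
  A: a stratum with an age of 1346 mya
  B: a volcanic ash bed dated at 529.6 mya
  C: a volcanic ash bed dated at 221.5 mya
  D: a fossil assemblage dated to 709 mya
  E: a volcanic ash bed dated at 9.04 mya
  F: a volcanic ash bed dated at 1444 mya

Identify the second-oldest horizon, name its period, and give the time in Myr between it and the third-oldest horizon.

Sorted oldest-first by Ma: F (1444), A (1346), D (709), B (529.6), C (221.5), E (9.04).
The second oldest is A at 1346 Ma, which lies in 1400–1200 Ma: the Ectasian.
The third oldest is D at 709 Ma; separation = |1346 − 709| = 637 Myr.

A, in the Ectasian; 637 million years to D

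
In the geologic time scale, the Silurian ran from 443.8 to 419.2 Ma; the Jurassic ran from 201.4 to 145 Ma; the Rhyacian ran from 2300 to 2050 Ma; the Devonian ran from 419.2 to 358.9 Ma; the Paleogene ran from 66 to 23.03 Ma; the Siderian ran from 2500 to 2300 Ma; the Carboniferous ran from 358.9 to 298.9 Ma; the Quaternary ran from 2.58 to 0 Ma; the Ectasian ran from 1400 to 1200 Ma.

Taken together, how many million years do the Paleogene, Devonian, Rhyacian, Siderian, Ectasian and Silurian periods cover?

Each duration: Paleogene = 42.97; Devonian = 60.3; Rhyacian = 250; Siderian = 200; Ectasian = 200; Silurian = 24.6.
Sum: 42.97 + 60.3 + 250 + 200 + 200 + 24.6 = 777.87 Myr.

777.87 million years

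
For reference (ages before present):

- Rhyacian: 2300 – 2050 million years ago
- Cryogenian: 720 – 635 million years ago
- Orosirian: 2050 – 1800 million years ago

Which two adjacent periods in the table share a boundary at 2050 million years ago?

The Rhyacian ends at 2050 million years ago and the Orosirian begins at 2050 million years ago, so they share that boundary.

Rhyacian and Orosirian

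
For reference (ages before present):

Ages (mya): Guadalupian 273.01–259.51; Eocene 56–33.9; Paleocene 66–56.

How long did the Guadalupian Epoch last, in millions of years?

273.01 − 259.51 = 13.5 million years.

13.5 million years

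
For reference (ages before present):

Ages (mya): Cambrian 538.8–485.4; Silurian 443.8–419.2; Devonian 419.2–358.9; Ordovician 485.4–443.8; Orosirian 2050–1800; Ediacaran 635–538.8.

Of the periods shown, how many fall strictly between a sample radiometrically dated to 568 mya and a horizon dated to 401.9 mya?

568 Ma sits inside the Ediacaran (635–538.8) and 401.9 Ma inside the Devonian (419.2–358.9); neither of those is wholly between the two dates.
The listed periods lying completely between them are Cambrian, Ordovician, Silurian — 3 in all.

3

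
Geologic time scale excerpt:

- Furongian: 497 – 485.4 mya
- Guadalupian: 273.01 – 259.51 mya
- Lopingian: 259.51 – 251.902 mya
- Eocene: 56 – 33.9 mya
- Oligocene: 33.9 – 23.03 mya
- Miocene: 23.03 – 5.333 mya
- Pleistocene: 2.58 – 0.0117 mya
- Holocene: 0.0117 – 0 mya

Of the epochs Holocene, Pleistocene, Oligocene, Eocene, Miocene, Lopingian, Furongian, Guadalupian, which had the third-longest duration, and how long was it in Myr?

Durations: Holocene 0.0117; Pleistocene 2.5683; Oligocene 10.87; Eocene 22.1; Miocene 17.697; Lopingian 7.608; Furongian 11.6; Guadalupian 13.5 Myr.
Sorted longest-first: Eocene (22.1), Miocene (17.697), Guadalupian (13.5), Furongian (11.6), Oligocene (10.87), Lopingian (7.608), Pleistocene (2.5683), Holocene (0.0117).
The third longest is Guadalupian at 13.5 Myr.

Guadalupian, 13.5 million years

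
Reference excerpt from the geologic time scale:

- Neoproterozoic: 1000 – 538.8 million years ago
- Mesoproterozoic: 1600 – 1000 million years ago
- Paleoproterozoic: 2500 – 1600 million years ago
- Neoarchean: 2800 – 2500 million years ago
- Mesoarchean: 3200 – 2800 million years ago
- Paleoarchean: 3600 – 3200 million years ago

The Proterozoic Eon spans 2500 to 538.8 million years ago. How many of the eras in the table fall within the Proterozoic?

3

Eras inside 2500–538.8 Ma: Paleoproterozoic, Mesoproterozoic, Neoproterozoic — 3 in total.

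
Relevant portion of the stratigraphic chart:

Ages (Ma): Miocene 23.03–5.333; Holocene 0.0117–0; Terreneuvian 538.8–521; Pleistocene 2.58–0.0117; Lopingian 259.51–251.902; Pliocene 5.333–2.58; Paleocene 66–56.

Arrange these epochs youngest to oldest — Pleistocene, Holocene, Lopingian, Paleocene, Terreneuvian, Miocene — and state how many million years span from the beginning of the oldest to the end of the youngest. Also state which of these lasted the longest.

Holocene → Pleistocene → Miocene → Paleocene → Lopingian → Terreneuvian; total span 538.8 Myr; longest is Terreneuvian

From the excerpt: Pleistocene 2.58–0.0117; Holocene 0.0117–0; Lopingian 259.51–251.902; Paleocene 66–56; Terreneuvian 538.8–521; Miocene 23.03–5.333 (Ma).
Larger Ma is earlier, so the oldest is Terreneuvian and the youngest is Holocene; youngest to oldest: Holocene, Pleistocene, Miocene, Paleocene, Lopingian, Terreneuvian.
Oldest start 538.8 minus youngest end 0 gives 538.8 Myr overall.
Individual lengths (start − end): Lopingian 7.608; Paleocene 10; Terreneuvian 17.8; Miocene 17.697; Holocene 0.0117; Pleistocene 2.5683. The largest is Terreneuvian at 17.8 Myr.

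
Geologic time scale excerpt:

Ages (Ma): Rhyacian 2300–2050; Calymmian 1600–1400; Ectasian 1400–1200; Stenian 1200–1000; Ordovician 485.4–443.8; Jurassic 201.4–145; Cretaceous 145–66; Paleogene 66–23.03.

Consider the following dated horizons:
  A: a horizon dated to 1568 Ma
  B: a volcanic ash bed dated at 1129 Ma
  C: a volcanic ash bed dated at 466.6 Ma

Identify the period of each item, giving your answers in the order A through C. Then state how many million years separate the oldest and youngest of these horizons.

A — Calymmian; B — Stenian; C — Ordovician; span 1101.4 million years

Match each age against the start–end ranges in the excerpt: A = 1568 Ma → Calymmian (1600–1400); B = 1129 Ma → Stenian (1200–1000); C = 466.6 Ma → Ordovician (485.4–443.8).
The largest age is 1568 Ma and the smallest is 466.6 Ma; their difference is 1101.4 Myr.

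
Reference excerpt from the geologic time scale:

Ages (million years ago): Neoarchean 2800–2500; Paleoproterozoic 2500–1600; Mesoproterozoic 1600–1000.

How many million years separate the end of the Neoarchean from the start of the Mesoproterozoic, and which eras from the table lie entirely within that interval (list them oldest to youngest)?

End of Neoarchean = 2500 Ma; start of Mesoproterozoic = 1600 Ma.
Gap = 2500 − 1600 = 900 Myr.
Eras wholly inside 2500–1600 Ma: Paleoproterozoic (2500–1600).

900 million years; Paleoproterozoic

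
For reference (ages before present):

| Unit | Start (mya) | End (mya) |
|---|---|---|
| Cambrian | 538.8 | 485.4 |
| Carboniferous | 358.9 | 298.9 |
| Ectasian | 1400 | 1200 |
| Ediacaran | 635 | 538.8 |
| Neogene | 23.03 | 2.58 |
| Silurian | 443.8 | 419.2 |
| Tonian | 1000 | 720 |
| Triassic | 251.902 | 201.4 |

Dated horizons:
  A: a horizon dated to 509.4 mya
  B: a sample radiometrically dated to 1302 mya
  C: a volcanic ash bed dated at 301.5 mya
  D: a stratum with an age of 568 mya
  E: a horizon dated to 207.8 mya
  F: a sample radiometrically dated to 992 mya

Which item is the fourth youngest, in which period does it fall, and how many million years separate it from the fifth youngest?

Smaller Ma means younger, so youngest first: E 207.8 < C 301.5 < A 509.4 < D 568 < F 992 < B 1302.
Counting 4 along gives D (568 Ma); the excerpt puts that inside the Ediacaran, 635–538.8 Ma.
Next in line is F (992 Ma), and 992 − 568 = 424 Myr.

D, in the Ediacaran; 424 million years to F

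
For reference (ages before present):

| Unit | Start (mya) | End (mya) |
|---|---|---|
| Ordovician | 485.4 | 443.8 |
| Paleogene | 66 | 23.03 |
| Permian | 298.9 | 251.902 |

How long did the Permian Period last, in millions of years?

46.998 million years

298.9 − 251.902 = 46.998 million years.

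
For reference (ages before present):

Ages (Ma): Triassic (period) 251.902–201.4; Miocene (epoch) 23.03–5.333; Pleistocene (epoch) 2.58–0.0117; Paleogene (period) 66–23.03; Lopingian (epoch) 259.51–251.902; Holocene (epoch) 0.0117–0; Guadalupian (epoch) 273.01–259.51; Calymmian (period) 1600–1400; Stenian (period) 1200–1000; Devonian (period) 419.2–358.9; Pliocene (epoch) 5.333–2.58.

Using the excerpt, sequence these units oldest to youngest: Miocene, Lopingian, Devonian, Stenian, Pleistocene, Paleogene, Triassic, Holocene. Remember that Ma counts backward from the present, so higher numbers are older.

Sorting by start age (descending Ma, since larger Ma = older): Stenian start 1200, Devonian start 419.2, Lopingian start 259.51, Triassic start 251.902, Paleogene start 66, Miocene start 23.03, Pleistocene start 2.58, Holocene start 0.0117.

Stenian, Devonian, Lopingian, Triassic, Paleogene, Miocene, Pleistocene, Holocene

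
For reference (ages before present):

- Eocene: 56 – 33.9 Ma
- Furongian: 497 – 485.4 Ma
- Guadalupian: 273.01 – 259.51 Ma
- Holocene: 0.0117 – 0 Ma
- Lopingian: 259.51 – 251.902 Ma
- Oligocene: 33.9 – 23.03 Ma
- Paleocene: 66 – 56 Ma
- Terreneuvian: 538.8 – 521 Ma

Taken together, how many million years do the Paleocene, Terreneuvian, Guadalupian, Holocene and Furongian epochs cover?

Each duration: Paleocene = 10; Terreneuvian = 17.8; Guadalupian = 13.5; Holocene = 0.0117; Furongian = 11.6.
Sum: 10 + 17.8 + 13.5 + 0.0117 + 11.6 = 52.9117 Myr.

52.9117 million years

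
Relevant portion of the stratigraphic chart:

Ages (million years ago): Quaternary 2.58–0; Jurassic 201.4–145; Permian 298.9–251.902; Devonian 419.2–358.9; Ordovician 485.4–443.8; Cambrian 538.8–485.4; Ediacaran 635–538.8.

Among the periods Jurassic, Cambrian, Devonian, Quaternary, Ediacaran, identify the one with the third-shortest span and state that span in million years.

Start − end for each: Jurassic 201.4 − 145 = 56.4; Cambrian 538.8 − 485.4 = 53.4; Devonian 419.2 − 358.9 = 60.3; Quaternary 2.58 − 0 = 2.58; Ediacaran 635 − 538.8 = 96.2.
Ranking these from shortest: Quaternary < Cambrian < Jurassic < Devonian < Ediacaran.
Position 3 in that ranking is Jurassic, which lasted 56.4 Myr.

Jurassic, 56.4 million years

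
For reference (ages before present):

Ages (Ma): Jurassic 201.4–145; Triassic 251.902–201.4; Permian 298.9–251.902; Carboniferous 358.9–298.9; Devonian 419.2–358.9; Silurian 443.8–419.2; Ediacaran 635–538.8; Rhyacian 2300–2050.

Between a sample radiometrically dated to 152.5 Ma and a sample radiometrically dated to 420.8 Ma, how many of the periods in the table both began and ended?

4

The older date is 420.8 Ma and the younger is 152.5 Ma.
Periods with start < 420.8 and end > 152.5 Ma: Devonian (419.2–358.9), Carboniferous (358.9–298.9), Permian (298.9–251.902), Triassic (251.902–201.4).
That is 4 complete periods.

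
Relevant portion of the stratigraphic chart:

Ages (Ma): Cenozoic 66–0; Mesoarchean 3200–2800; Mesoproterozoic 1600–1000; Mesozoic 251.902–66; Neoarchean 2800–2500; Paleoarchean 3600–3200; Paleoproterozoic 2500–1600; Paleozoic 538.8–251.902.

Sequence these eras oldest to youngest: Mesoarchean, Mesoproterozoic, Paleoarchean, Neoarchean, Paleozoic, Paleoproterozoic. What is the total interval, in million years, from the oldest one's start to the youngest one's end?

Start ages (Ma): Paleoarchean 3600, Mesoarchean 3200, Neoarchean 2800, Paleoproterozoic 2500, Mesoproterozoic 1600, Paleozoic 538.8.
Ordered oldest to youngest: Paleoarchean, Mesoarchean, Neoarchean, Paleoproterozoic, Mesoproterozoic, Paleozoic.
Span = 3600 − 251.902 = 3348.098 Myr.

Paleoarchean, Mesoarchean, Neoarchean, Paleoproterozoic, Mesoproterozoic, Paleozoic; total span 3348.098 Myr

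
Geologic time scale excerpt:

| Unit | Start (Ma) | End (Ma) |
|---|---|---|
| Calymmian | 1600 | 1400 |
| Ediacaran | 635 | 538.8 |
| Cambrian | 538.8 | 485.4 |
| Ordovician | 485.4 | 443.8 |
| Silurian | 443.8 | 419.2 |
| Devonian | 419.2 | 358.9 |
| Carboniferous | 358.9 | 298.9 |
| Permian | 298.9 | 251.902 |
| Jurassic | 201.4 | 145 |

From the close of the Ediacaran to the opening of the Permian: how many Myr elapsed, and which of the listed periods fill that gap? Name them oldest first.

The Ediacaran closes at 538.8 Ma and the Permian opens at 298.9 Ma, so the interval is 538.8 − 298.9 = 239.9 Myr.
A period fits inside if it starts at or after 538.8 Ma and ends at or before 298.9 Ma; oldest first that gives Cambrian, Ordovician, Silurian, Devonian, Carboniferous.

239.9 million years; Cambrian, Ordovician, Silurian, Devonian, Carboniferous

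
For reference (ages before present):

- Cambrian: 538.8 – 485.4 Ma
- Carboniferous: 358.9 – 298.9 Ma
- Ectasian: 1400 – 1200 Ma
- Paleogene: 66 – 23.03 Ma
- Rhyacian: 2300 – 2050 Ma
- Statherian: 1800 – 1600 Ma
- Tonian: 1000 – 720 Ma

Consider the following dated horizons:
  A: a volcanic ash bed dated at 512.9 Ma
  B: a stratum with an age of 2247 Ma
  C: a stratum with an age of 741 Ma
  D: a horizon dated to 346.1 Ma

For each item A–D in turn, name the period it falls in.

A: 512.9 Ma lies in 538.8–485.4 Ma, so Cambrian.
B: 2247 Ma lies in 2300–2050 Ma, so Rhyacian.
C: 741 Ma lies in 1000–720 Ma, so Tonian.
D: 346.1 Ma lies in 358.9–298.9 Ma, so Carboniferous.

A — Cambrian; B — Rhyacian; C — Tonian; D — Carboniferous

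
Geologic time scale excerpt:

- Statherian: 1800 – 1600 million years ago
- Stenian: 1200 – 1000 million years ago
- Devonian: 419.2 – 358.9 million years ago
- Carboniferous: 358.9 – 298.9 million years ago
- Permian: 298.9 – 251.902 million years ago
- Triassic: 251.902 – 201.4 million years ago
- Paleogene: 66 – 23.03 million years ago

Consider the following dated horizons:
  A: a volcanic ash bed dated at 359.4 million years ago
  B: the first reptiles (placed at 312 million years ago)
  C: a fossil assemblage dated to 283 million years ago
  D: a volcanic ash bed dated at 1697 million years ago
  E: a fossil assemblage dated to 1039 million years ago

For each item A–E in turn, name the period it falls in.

A — Devonian; B — Carboniferous; C — Permian; D — Statherian; E — Stenian

Match each age against the start–end ranges in the excerpt: A = 359.4 Ma → Devonian (419.2–358.9); B = 312 Ma → Carboniferous (358.9–298.9); C = 283 Ma → Permian (298.9–251.902); D = 1697 Ma → Statherian (1800–1600); E = 1039 Ma → Stenian (1200–1000).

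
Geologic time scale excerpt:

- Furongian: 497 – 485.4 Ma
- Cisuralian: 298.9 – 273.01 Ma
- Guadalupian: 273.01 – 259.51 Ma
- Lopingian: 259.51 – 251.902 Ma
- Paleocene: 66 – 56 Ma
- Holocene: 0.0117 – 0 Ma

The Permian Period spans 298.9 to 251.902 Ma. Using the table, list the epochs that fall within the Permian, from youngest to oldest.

Lopingian, Guadalupian, Cisuralian

Epochs with both bounds inside 298.9–251.902 Ma: Lopingian (259.51–251.902), Guadalupian (273.01–259.51), Cisuralian (298.9–273.01).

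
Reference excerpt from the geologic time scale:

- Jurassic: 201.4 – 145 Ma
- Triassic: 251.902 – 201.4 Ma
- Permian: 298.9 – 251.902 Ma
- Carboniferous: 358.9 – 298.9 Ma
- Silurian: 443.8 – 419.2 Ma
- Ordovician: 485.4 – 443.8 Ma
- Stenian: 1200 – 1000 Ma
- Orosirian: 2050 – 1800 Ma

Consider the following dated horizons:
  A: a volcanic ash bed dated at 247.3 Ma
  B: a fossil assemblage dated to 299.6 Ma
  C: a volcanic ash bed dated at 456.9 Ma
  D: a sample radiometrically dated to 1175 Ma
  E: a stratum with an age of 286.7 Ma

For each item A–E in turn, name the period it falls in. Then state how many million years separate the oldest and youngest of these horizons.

Match each age against the start–end ranges in the excerpt: A = 247.3 Ma → Triassic (251.902–201.4); B = 299.6 Ma → Carboniferous (358.9–298.9); C = 456.9 Ma → Ordovician (485.4–443.8); D = 1175 Ma → Stenian (1200–1000); E = 286.7 Ma → Permian (298.9–251.902).
The largest age is 1175 Ma and the smallest is 247.3 Ma; their difference is 927.7 Myr.

A — Triassic; B — Carboniferous; C — Ordovician; D — Stenian; E — Permian; span 927.7 million years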